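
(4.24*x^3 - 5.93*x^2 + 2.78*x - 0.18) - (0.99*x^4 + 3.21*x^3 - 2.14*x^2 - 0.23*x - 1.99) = -0.99*x^4 + 1.03*x^3 - 3.79*x^2 + 3.01*x + 1.81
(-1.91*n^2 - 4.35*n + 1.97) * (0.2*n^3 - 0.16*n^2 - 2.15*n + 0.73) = -0.382*n^5 - 0.5644*n^4 + 5.1965*n^3 + 7.643*n^2 - 7.411*n + 1.4381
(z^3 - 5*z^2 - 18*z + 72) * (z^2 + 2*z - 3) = z^5 - 3*z^4 - 31*z^3 + 51*z^2 + 198*z - 216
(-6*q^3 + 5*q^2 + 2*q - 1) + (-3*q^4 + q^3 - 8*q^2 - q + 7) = -3*q^4 - 5*q^3 - 3*q^2 + q + 6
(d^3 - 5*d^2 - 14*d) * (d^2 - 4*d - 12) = d^5 - 9*d^4 - 6*d^3 + 116*d^2 + 168*d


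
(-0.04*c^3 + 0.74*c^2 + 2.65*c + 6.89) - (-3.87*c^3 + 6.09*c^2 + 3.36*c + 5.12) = 3.83*c^3 - 5.35*c^2 - 0.71*c + 1.77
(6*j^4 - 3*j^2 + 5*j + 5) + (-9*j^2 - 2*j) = 6*j^4 - 12*j^2 + 3*j + 5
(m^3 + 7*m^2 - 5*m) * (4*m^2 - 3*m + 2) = 4*m^5 + 25*m^4 - 39*m^3 + 29*m^2 - 10*m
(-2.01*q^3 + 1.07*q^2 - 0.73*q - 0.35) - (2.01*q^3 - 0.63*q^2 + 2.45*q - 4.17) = -4.02*q^3 + 1.7*q^2 - 3.18*q + 3.82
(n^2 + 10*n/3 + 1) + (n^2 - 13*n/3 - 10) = 2*n^2 - n - 9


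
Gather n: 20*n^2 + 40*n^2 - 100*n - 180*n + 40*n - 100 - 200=60*n^2 - 240*n - 300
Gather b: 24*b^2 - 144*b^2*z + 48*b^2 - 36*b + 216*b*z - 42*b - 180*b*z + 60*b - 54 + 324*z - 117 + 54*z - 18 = b^2*(72 - 144*z) + b*(36*z - 18) + 378*z - 189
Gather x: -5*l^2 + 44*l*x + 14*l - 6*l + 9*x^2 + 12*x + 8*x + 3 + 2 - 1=-5*l^2 + 8*l + 9*x^2 + x*(44*l + 20) + 4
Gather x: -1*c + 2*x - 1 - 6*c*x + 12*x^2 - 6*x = -c + 12*x^2 + x*(-6*c - 4) - 1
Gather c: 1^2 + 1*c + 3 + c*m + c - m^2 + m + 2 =c*(m + 2) - m^2 + m + 6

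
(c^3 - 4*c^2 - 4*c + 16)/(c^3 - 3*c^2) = (c^3 - 4*c^2 - 4*c + 16)/(c^2*(c - 3))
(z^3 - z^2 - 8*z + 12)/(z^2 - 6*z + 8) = (z^2 + z - 6)/(z - 4)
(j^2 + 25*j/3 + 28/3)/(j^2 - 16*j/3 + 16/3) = (3*j^2 + 25*j + 28)/(3*j^2 - 16*j + 16)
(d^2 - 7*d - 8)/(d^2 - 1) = (d - 8)/(d - 1)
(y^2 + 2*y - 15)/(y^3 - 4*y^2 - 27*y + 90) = 1/(y - 6)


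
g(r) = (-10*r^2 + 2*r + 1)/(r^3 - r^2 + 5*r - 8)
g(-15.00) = 0.62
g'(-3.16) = 0.02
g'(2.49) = 2.08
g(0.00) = -0.12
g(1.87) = -6.88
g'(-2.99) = -0.02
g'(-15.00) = 0.04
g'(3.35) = 0.86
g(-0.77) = 0.50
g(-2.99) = 1.61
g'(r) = (2 - 20*r)/(r^3 - r^2 + 5*r - 8) + (-10*r^2 + 2*r + 1)*(-3*r^2 + 2*r - 5)/(r^3 - r^2 + 5*r - 8)^2 = (10*r^4 - 4*r^3 - 51*r^2 + 162*r - 21)/(r^6 - 2*r^5 + 11*r^4 - 26*r^3 + 41*r^2 - 80*r + 64)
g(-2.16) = 1.49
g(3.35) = -2.98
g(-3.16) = 1.61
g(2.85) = -3.50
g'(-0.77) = -1.03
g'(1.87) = 10.35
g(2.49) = -4.09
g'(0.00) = -0.33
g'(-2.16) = -0.31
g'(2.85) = 1.31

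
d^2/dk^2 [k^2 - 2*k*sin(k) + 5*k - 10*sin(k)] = 2*k*sin(k) + 10*sin(k) - 4*cos(k) + 2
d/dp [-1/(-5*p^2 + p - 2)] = (1 - 10*p)/(5*p^2 - p + 2)^2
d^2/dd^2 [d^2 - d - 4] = 2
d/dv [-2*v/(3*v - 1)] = 2/(3*v - 1)^2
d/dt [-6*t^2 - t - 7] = -12*t - 1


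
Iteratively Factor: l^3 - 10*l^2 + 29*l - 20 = (l - 5)*(l^2 - 5*l + 4) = (l - 5)*(l - 1)*(l - 4)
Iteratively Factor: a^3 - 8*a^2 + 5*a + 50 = (a - 5)*(a^2 - 3*a - 10) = (a - 5)^2*(a + 2)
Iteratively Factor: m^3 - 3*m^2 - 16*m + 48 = (m - 3)*(m^2 - 16) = (m - 4)*(m - 3)*(m + 4)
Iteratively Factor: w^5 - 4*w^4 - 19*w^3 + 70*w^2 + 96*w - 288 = (w + 3)*(w^4 - 7*w^3 + 2*w^2 + 64*w - 96) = (w - 2)*(w + 3)*(w^3 - 5*w^2 - 8*w + 48) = (w - 4)*(w - 2)*(w + 3)*(w^2 - w - 12) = (w - 4)*(w - 2)*(w + 3)^2*(w - 4)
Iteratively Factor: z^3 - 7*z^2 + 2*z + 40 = (z + 2)*(z^2 - 9*z + 20) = (z - 4)*(z + 2)*(z - 5)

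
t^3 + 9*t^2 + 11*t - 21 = (t - 1)*(t + 3)*(t + 7)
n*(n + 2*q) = n^2 + 2*n*q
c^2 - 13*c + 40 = (c - 8)*(c - 5)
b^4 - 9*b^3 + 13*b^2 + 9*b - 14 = (b - 7)*(b - 2)*(b - 1)*(b + 1)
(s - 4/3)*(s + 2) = s^2 + 2*s/3 - 8/3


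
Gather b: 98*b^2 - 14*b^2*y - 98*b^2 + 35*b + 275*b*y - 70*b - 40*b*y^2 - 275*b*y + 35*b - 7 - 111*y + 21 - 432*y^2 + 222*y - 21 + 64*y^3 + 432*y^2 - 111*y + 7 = -14*b^2*y - 40*b*y^2 + 64*y^3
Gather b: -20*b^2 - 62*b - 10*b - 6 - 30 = -20*b^2 - 72*b - 36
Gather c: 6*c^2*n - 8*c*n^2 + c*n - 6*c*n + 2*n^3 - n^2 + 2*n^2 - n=6*c^2*n + c*(-8*n^2 - 5*n) + 2*n^3 + n^2 - n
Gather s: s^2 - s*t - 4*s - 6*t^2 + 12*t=s^2 + s*(-t - 4) - 6*t^2 + 12*t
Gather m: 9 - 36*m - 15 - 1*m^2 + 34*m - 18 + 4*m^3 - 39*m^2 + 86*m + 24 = 4*m^3 - 40*m^2 + 84*m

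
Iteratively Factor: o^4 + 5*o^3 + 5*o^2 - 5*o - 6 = (o + 3)*(o^3 + 2*o^2 - o - 2) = (o + 1)*(o + 3)*(o^2 + o - 2) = (o + 1)*(o + 2)*(o + 3)*(o - 1)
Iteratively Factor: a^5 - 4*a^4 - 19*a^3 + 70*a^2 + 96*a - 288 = (a - 4)*(a^4 - 19*a^2 - 6*a + 72) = (a - 4)*(a + 3)*(a^3 - 3*a^2 - 10*a + 24) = (a - 4)*(a + 3)^2*(a^2 - 6*a + 8) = (a - 4)*(a - 2)*(a + 3)^2*(a - 4)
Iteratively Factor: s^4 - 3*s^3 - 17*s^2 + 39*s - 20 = (s - 1)*(s^3 - 2*s^2 - 19*s + 20) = (s - 1)^2*(s^2 - s - 20) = (s - 5)*(s - 1)^2*(s + 4)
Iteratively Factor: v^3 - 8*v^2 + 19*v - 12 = (v - 3)*(v^2 - 5*v + 4) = (v - 3)*(v - 1)*(v - 4)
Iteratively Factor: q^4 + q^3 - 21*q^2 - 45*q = (q + 3)*(q^3 - 2*q^2 - 15*q) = (q + 3)^2*(q^2 - 5*q) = q*(q + 3)^2*(q - 5)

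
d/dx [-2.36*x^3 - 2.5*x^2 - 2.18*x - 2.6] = -7.08*x^2 - 5.0*x - 2.18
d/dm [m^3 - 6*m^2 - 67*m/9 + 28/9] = 3*m^2 - 12*m - 67/9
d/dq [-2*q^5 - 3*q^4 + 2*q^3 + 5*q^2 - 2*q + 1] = -10*q^4 - 12*q^3 + 6*q^2 + 10*q - 2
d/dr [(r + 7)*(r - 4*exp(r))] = r - (r + 7)*(4*exp(r) - 1) - 4*exp(r)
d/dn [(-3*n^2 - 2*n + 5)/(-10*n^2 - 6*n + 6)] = (-n^2 + 32*n + 9)/(2*(25*n^4 + 30*n^3 - 21*n^2 - 18*n + 9))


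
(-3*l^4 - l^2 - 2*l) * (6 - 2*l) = 6*l^5 - 18*l^4 + 2*l^3 - 2*l^2 - 12*l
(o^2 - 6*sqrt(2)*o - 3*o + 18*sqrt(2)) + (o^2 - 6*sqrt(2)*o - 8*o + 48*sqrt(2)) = 2*o^2 - 12*sqrt(2)*o - 11*o + 66*sqrt(2)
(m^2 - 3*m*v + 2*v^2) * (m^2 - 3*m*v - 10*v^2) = m^4 - 6*m^3*v + m^2*v^2 + 24*m*v^3 - 20*v^4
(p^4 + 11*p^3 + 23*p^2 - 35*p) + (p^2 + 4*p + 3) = p^4 + 11*p^3 + 24*p^2 - 31*p + 3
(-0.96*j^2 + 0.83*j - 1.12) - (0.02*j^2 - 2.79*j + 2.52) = -0.98*j^2 + 3.62*j - 3.64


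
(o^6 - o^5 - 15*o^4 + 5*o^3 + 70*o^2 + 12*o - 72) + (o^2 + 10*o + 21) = o^6 - o^5 - 15*o^4 + 5*o^3 + 71*o^2 + 22*o - 51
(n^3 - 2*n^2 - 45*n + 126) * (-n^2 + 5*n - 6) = -n^5 + 7*n^4 + 29*n^3 - 339*n^2 + 900*n - 756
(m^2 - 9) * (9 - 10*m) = -10*m^3 + 9*m^2 + 90*m - 81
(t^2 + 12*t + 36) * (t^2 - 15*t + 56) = t^4 - 3*t^3 - 88*t^2 + 132*t + 2016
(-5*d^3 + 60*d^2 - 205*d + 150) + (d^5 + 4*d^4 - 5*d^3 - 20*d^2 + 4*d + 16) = d^5 + 4*d^4 - 10*d^3 + 40*d^2 - 201*d + 166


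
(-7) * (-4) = 28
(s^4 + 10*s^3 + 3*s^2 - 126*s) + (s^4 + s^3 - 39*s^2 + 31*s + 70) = 2*s^4 + 11*s^3 - 36*s^2 - 95*s + 70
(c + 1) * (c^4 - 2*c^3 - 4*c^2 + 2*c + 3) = c^5 - c^4 - 6*c^3 - 2*c^2 + 5*c + 3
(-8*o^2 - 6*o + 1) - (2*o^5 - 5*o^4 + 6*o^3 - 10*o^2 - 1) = -2*o^5 + 5*o^4 - 6*o^3 + 2*o^2 - 6*o + 2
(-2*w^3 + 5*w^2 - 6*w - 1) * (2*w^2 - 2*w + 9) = -4*w^5 + 14*w^4 - 40*w^3 + 55*w^2 - 52*w - 9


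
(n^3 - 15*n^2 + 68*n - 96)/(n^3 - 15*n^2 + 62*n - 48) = (n^2 - 7*n + 12)/(n^2 - 7*n + 6)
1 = 1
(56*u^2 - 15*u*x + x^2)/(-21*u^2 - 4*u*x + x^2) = (-8*u + x)/(3*u + x)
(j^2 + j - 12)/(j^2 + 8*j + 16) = (j - 3)/(j + 4)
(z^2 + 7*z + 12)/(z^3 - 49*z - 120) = (z + 4)/(z^2 - 3*z - 40)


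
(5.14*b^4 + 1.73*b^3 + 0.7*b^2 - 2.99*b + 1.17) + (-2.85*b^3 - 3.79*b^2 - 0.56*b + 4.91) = 5.14*b^4 - 1.12*b^3 - 3.09*b^2 - 3.55*b + 6.08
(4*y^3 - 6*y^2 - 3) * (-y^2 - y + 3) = -4*y^5 + 2*y^4 + 18*y^3 - 15*y^2 + 3*y - 9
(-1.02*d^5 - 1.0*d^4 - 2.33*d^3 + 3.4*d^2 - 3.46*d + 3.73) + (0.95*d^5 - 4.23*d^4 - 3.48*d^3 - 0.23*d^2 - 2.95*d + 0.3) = -0.0700000000000001*d^5 - 5.23*d^4 - 5.81*d^3 + 3.17*d^2 - 6.41*d + 4.03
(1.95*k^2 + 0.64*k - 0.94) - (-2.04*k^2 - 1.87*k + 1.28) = 3.99*k^2 + 2.51*k - 2.22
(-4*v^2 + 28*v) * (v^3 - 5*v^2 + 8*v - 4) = -4*v^5 + 48*v^4 - 172*v^3 + 240*v^2 - 112*v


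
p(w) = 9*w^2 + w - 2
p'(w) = 18*w + 1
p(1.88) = 31.69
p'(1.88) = 34.84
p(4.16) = 157.91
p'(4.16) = 75.88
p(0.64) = 2.33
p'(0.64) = 12.52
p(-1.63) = 20.28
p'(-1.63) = -28.34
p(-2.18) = 38.59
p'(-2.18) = -38.24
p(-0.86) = 3.80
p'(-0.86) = -14.48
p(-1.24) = 10.60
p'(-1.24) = -21.32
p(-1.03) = 6.52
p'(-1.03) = -17.54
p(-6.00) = 316.00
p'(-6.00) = -107.00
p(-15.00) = 2008.00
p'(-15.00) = -269.00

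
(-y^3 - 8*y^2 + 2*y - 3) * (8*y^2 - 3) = -8*y^5 - 64*y^4 + 19*y^3 - 6*y + 9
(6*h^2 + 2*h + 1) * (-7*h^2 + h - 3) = -42*h^4 - 8*h^3 - 23*h^2 - 5*h - 3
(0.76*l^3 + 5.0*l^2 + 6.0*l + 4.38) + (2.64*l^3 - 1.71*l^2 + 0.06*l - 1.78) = 3.4*l^3 + 3.29*l^2 + 6.06*l + 2.6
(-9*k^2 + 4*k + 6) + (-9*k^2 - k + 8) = -18*k^2 + 3*k + 14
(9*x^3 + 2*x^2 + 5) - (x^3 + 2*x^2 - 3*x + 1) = 8*x^3 + 3*x + 4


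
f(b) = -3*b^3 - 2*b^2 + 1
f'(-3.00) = -69.00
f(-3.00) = 64.00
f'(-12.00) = -1248.00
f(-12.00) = 4897.00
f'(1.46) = -25.02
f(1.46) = -12.60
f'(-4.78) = -186.52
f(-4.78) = 282.95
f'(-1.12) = -6.81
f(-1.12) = 2.71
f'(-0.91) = -3.81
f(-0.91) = 1.60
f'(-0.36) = 0.27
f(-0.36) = 0.88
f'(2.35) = -59.10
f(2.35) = -48.98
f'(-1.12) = -6.81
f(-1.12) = 2.71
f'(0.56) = -5.06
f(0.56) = -0.15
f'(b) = -9*b^2 - 4*b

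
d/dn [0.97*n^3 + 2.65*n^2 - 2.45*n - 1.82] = 2.91*n^2 + 5.3*n - 2.45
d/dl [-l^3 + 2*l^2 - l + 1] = -3*l^2 + 4*l - 1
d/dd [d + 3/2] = 1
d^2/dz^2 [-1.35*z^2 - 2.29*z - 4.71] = -2.70000000000000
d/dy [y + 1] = 1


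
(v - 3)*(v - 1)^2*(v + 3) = v^4 - 2*v^3 - 8*v^2 + 18*v - 9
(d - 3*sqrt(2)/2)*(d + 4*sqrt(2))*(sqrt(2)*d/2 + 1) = sqrt(2)*d^3/2 + 7*d^2/2 - 7*sqrt(2)*d/2 - 12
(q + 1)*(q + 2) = q^2 + 3*q + 2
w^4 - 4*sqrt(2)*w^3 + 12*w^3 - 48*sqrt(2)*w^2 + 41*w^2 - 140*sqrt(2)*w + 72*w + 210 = (w + 5)*(w + 7)*(w - 3*sqrt(2))*(w - sqrt(2))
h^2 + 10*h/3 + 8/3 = (h + 4/3)*(h + 2)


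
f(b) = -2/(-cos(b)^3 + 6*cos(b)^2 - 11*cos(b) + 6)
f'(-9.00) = -0.04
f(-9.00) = -0.09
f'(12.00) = -21.32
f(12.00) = -5.14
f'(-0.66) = -13.19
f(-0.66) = -3.56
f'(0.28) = 181.77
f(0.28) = -24.24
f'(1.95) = 0.25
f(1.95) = -0.18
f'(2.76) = 0.04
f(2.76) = -0.09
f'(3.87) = -0.09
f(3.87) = -0.11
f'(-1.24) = -1.53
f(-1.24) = -0.66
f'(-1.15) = -2.02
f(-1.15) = -0.82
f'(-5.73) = 22.94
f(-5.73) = -5.43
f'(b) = -2*(-3*sin(b)*cos(b)^2 + 12*sin(b)*cos(b) - 11*sin(b))/(-cos(b)^3 + 6*cos(b)^2 - 11*cos(b) + 6)^2 = 2*(3*cos(b)^2 - 12*cos(b) + 11)*sin(b)/(cos(b)^3 - 6*cos(b)^2 + 11*cos(b) - 6)^2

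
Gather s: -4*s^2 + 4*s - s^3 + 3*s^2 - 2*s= -s^3 - s^2 + 2*s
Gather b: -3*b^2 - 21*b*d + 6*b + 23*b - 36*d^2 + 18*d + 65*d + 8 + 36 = -3*b^2 + b*(29 - 21*d) - 36*d^2 + 83*d + 44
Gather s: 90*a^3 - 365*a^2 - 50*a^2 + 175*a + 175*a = 90*a^3 - 415*a^2 + 350*a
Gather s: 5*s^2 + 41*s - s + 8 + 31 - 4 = 5*s^2 + 40*s + 35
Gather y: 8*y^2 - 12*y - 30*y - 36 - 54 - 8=8*y^2 - 42*y - 98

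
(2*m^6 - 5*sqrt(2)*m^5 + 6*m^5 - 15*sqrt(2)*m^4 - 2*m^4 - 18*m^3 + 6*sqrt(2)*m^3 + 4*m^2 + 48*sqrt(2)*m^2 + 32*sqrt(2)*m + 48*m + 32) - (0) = 2*m^6 - 5*sqrt(2)*m^5 + 6*m^5 - 15*sqrt(2)*m^4 - 2*m^4 - 18*m^3 + 6*sqrt(2)*m^3 + 4*m^2 + 48*sqrt(2)*m^2 + 32*sqrt(2)*m + 48*m + 32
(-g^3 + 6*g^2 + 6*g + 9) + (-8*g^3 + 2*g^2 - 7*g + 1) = -9*g^3 + 8*g^2 - g + 10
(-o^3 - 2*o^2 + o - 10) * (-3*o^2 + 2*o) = 3*o^5 + 4*o^4 - 7*o^3 + 32*o^2 - 20*o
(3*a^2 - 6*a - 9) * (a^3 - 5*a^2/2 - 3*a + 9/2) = 3*a^5 - 27*a^4/2 - 3*a^3 + 54*a^2 - 81/2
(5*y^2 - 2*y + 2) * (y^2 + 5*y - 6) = 5*y^4 + 23*y^3 - 38*y^2 + 22*y - 12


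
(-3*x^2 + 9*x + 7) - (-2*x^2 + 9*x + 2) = 5 - x^2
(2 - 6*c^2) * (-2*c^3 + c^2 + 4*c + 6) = 12*c^5 - 6*c^4 - 28*c^3 - 34*c^2 + 8*c + 12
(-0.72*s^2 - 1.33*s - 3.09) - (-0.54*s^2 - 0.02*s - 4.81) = -0.18*s^2 - 1.31*s + 1.72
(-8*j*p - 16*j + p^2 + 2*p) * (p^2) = -8*j*p^3 - 16*j*p^2 + p^4 + 2*p^3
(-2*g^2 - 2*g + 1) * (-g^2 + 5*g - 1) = 2*g^4 - 8*g^3 - 9*g^2 + 7*g - 1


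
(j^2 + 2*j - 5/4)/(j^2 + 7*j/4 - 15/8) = 2*(2*j - 1)/(4*j - 3)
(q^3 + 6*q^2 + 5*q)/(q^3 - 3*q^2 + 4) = q*(q + 5)/(q^2 - 4*q + 4)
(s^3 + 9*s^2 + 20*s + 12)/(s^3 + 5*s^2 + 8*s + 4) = (s + 6)/(s + 2)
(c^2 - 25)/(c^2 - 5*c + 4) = (c^2 - 25)/(c^2 - 5*c + 4)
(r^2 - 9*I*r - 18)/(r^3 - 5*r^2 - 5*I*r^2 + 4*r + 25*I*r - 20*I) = (r^2 - 9*I*r - 18)/(r^3 - 5*r^2*(1 + I) + r*(4 + 25*I) - 20*I)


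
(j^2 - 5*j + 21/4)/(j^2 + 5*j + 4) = (j^2 - 5*j + 21/4)/(j^2 + 5*j + 4)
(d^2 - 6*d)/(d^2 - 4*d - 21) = d*(6 - d)/(-d^2 + 4*d + 21)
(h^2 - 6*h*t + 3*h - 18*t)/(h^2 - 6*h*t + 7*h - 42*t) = (h + 3)/(h + 7)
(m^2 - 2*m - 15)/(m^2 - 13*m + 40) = (m + 3)/(m - 8)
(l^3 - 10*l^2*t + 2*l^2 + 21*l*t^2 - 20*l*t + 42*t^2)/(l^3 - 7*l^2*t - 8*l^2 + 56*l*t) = (l^2 - 3*l*t + 2*l - 6*t)/(l*(l - 8))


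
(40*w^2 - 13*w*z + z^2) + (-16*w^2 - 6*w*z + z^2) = 24*w^2 - 19*w*z + 2*z^2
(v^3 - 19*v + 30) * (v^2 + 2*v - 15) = v^5 + 2*v^4 - 34*v^3 - 8*v^2 + 345*v - 450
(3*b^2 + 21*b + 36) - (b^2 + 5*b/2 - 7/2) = 2*b^2 + 37*b/2 + 79/2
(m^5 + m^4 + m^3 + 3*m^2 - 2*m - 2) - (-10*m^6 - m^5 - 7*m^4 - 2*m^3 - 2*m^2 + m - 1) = 10*m^6 + 2*m^5 + 8*m^4 + 3*m^3 + 5*m^2 - 3*m - 1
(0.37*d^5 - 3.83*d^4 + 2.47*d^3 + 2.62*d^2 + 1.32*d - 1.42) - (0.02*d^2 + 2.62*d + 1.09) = 0.37*d^5 - 3.83*d^4 + 2.47*d^3 + 2.6*d^2 - 1.3*d - 2.51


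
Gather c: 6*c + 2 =6*c + 2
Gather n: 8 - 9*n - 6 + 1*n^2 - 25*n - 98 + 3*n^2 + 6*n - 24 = 4*n^2 - 28*n - 120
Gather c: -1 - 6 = -7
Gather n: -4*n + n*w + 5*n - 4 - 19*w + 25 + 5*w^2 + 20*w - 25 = n*(w + 1) + 5*w^2 + w - 4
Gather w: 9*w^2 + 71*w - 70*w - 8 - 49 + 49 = 9*w^2 + w - 8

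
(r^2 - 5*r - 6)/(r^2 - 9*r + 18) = (r + 1)/(r - 3)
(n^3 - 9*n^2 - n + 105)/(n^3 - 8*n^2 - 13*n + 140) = (n + 3)/(n + 4)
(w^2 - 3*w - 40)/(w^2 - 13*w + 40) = (w + 5)/(w - 5)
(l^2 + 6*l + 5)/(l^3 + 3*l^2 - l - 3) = (l + 5)/(l^2 + 2*l - 3)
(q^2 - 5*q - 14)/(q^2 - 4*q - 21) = (q + 2)/(q + 3)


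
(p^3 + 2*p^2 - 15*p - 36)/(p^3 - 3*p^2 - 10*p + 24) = (p + 3)/(p - 2)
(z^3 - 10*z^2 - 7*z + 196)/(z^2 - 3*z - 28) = z - 7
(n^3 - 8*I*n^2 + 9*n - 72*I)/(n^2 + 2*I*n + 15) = (n^2 - 5*I*n + 24)/(n + 5*I)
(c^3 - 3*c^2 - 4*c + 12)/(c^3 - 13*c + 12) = (c^2 - 4)/(c^2 + 3*c - 4)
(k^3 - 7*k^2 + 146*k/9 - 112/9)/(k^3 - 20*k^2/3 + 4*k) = (9*k^3 - 63*k^2 + 146*k - 112)/(3*k*(3*k^2 - 20*k + 12))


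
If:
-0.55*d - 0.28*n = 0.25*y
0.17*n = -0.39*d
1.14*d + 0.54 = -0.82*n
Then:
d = 0.73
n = -1.67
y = 0.27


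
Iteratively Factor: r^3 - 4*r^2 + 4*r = (r - 2)*(r^2 - 2*r) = (r - 2)^2*(r)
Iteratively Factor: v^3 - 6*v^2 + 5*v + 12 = (v - 4)*(v^2 - 2*v - 3) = (v - 4)*(v + 1)*(v - 3)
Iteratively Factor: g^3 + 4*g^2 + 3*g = (g)*(g^2 + 4*g + 3) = g*(g + 1)*(g + 3)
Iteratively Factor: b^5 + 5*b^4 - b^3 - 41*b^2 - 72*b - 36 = (b - 3)*(b^4 + 8*b^3 + 23*b^2 + 28*b + 12) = (b - 3)*(b + 1)*(b^3 + 7*b^2 + 16*b + 12) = (b - 3)*(b + 1)*(b + 2)*(b^2 + 5*b + 6) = (b - 3)*(b + 1)*(b + 2)^2*(b + 3)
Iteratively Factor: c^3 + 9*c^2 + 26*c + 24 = (c + 2)*(c^2 + 7*c + 12) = (c + 2)*(c + 3)*(c + 4)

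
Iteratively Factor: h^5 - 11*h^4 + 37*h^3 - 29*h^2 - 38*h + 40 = (h - 1)*(h^4 - 10*h^3 + 27*h^2 - 2*h - 40) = (h - 5)*(h - 1)*(h^3 - 5*h^2 + 2*h + 8) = (h - 5)*(h - 2)*(h - 1)*(h^2 - 3*h - 4) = (h - 5)*(h - 2)*(h - 1)*(h + 1)*(h - 4)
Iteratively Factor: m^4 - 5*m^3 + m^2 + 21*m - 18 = (m - 3)*(m^3 - 2*m^2 - 5*m + 6) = (m - 3)*(m - 1)*(m^2 - m - 6) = (m - 3)^2*(m - 1)*(m + 2)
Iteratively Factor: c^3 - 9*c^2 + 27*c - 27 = (c - 3)*(c^2 - 6*c + 9) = (c - 3)^2*(c - 3)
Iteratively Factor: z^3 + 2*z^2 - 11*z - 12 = (z + 1)*(z^2 + z - 12) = (z + 1)*(z + 4)*(z - 3)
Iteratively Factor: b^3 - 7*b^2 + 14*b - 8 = (b - 4)*(b^2 - 3*b + 2) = (b - 4)*(b - 2)*(b - 1)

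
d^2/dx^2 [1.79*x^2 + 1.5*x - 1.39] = 3.58000000000000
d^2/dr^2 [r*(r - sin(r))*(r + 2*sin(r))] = -r^2*sin(r) + 4*r*cos(r) - 4*r*cos(2*r) + 6*r + 2*sin(r) - 4*sin(2*r)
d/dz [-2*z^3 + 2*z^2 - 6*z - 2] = -6*z^2 + 4*z - 6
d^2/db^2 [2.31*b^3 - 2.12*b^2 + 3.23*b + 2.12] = 13.86*b - 4.24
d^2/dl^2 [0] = 0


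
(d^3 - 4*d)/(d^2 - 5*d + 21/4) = 4*d*(d^2 - 4)/(4*d^2 - 20*d + 21)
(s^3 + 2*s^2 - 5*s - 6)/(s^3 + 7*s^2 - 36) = (s + 1)/(s + 6)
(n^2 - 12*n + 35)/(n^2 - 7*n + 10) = (n - 7)/(n - 2)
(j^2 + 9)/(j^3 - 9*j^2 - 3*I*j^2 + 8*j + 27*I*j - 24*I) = (j + 3*I)/(j^2 - 9*j + 8)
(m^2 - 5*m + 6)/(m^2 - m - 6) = (m - 2)/(m + 2)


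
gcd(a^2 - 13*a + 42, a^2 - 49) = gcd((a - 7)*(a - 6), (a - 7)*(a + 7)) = a - 7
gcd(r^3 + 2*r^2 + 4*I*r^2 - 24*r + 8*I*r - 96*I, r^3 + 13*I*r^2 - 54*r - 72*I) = r + 4*I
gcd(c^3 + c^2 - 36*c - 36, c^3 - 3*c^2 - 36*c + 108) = c^2 - 36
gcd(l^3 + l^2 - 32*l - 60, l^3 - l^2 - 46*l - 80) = l^2 + 7*l + 10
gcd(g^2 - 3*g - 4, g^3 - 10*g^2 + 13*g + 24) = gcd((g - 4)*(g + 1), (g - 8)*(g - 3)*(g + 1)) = g + 1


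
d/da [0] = 0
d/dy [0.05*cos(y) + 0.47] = -0.05*sin(y)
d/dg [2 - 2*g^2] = -4*g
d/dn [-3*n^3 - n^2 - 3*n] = -9*n^2 - 2*n - 3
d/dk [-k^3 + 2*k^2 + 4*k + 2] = -3*k^2 + 4*k + 4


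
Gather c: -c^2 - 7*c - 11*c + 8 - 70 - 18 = -c^2 - 18*c - 80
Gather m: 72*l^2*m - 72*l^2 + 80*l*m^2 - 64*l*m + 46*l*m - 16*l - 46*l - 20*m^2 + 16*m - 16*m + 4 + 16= -72*l^2 - 62*l + m^2*(80*l - 20) + m*(72*l^2 - 18*l) + 20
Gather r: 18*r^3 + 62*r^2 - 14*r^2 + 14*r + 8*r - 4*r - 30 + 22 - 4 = 18*r^3 + 48*r^2 + 18*r - 12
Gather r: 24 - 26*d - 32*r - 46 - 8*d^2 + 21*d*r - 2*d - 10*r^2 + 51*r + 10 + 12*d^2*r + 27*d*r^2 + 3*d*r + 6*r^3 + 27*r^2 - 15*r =-8*d^2 - 28*d + 6*r^3 + r^2*(27*d + 17) + r*(12*d^2 + 24*d + 4) - 12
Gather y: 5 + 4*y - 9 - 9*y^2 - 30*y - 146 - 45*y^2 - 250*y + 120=-54*y^2 - 276*y - 30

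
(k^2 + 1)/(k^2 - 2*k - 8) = (k^2 + 1)/(k^2 - 2*k - 8)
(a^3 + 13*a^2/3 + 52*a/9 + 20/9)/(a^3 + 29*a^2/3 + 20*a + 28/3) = (a + 5/3)/(a + 7)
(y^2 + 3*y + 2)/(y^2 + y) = (y + 2)/y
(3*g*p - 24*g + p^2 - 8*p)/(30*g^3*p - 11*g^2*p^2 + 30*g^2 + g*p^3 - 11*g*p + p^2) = (3*g*p - 24*g + p^2 - 8*p)/(30*g^3*p - 11*g^2*p^2 + 30*g^2 + g*p^3 - 11*g*p + p^2)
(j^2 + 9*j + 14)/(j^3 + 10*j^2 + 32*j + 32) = (j + 7)/(j^2 + 8*j + 16)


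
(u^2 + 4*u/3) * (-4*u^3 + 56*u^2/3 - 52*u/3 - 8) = -4*u^5 + 40*u^4/3 + 68*u^3/9 - 280*u^2/9 - 32*u/3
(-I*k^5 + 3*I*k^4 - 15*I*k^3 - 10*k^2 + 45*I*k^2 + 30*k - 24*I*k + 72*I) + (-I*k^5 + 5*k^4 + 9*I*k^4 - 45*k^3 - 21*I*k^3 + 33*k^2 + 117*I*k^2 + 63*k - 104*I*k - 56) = -2*I*k^5 + 5*k^4 + 12*I*k^4 - 45*k^3 - 36*I*k^3 + 23*k^2 + 162*I*k^2 + 93*k - 128*I*k - 56 + 72*I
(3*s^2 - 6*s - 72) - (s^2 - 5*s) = 2*s^2 - s - 72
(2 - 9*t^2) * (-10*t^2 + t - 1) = 90*t^4 - 9*t^3 - 11*t^2 + 2*t - 2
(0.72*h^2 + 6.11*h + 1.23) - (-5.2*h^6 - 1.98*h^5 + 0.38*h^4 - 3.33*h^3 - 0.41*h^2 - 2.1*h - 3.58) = 5.2*h^6 + 1.98*h^5 - 0.38*h^4 + 3.33*h^3 + 1.13*h^2 + 8.21*h + 4.81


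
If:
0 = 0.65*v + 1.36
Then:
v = -2.09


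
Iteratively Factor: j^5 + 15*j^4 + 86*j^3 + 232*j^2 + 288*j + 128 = (j + 2)*(j^4 + 13*j^3 + 60*j^2 + 112*j + 64) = (j + 2)*(j + 4)*(j^3 + 9*j^2 + 24*j + 16) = (j + 2)*(j + 4)^2*(j^2 + 5*j + 4) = (j + 1)*(j + 2)*(j + 4)^2*(j + 4)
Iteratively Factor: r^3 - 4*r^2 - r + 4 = (r + 1)*(r^2 - 5*r + 4) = (r - 1)*(r + 1)*(r - 4)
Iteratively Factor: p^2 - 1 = (p + 1)*(p - 1)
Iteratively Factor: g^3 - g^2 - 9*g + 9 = (g - 1)*(g^2 - 9) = (g - 1)*(g + 3)*(g - 3)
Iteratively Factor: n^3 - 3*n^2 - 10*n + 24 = (n - 4)*(n^2 + n - 6) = (n - 4)*(n + 3)*(n - 2)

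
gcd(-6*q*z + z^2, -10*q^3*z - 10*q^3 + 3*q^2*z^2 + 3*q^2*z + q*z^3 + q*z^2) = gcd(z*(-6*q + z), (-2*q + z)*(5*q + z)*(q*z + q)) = 1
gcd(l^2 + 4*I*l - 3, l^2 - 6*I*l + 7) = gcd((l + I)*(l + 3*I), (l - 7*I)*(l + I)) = l + I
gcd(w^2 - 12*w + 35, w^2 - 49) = w - 7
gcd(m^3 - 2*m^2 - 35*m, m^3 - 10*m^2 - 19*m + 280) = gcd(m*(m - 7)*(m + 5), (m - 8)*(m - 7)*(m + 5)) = m^2 - 2*m - 35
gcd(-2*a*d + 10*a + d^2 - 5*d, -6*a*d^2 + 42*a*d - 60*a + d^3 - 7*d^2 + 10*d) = d - 5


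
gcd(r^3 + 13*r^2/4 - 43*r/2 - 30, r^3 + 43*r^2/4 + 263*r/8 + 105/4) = r^2 + 29*r/4 + 15/2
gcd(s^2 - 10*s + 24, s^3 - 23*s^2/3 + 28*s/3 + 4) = s - 6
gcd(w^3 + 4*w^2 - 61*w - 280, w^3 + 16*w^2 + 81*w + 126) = w + 7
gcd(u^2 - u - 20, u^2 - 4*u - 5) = u - 5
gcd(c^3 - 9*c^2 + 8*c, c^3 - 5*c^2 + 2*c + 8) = 1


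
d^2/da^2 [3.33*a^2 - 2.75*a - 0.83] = 6.66000000000000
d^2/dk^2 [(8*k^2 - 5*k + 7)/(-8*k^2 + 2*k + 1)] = 12*(32*k^3 - 256*k^2 + 76*k - 17)/(512*k^6 - 384*k^5 - 96*k^4 + 88*k^3 + 12*k^2 - 6*k - 1)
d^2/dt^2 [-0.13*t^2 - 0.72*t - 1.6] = -0.260000000000000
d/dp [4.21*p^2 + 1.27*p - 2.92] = 8.42*p + 1.27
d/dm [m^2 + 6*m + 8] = 2*m + 6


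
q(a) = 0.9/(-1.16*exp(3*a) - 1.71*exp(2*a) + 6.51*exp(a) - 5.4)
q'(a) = 0.9*(3.48*exp(3*a) + 3.42*exp(2*a) - 6.51*exp(a))/(-1.16*exp(3*a) - 1.71*exp(2*a) + 6.51*exp(a) - 5.4)^2 = (3.132*exp(2*a) + 3.078*exp(a) - 5.859)*exp(a)/(1.16*exp(3*a) + 1.71*exp(2*a) - 6.51*exp(a) + 5.4)^2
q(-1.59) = -0.22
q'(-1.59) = -0.06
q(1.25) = -0.02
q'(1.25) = 0.05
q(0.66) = -0.12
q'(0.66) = 0.40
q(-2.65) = -0.18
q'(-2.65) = -0.02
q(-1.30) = -0.24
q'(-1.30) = -0.09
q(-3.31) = -0.17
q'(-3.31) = -0.01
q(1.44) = -0.01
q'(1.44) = 0.03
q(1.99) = -0.00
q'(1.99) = 0.01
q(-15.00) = -0.17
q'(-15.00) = 0.00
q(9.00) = 0.00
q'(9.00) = 0.00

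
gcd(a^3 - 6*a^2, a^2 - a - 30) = a - 6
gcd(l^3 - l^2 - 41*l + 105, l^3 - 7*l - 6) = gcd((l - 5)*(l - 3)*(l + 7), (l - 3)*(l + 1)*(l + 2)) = l - 3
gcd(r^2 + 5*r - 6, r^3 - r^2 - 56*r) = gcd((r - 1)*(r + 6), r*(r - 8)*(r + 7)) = 1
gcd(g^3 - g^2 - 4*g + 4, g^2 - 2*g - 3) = 1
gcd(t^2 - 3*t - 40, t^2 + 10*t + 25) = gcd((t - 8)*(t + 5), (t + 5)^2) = t + 5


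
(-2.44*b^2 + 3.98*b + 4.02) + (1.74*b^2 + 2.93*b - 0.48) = -0.7*b^2 + 6.91*b + 3.54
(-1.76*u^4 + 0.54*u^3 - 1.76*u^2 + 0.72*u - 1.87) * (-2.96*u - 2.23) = 5.2096*u^5 + 2.3264*u^4 + 4.0054*u^3 + 1.7936*u^2 + 3.9296*u + 4.1701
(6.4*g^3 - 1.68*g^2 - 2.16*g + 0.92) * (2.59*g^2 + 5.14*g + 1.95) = 16.576*g^5 + 28.5448*g^4 - 1.7496*g^3 - 11.9956*g^2 + 0.5168*g + 1.794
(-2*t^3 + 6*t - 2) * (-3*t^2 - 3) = 6*t^5 - 12*t^3 + 6*t^2 - 18*t + 6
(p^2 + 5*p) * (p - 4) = p^3 + p^2 - 20*p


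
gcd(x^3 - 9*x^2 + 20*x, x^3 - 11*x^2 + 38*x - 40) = x^2 - 9*x + 20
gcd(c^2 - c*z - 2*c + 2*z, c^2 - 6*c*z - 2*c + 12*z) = c - 2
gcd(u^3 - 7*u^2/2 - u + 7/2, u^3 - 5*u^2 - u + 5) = u^2 - 1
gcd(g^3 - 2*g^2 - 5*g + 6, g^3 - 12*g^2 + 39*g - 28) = g - 1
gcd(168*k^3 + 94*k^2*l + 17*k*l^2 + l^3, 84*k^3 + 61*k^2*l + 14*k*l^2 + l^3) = 28*k^2 + 11*k*l + l^2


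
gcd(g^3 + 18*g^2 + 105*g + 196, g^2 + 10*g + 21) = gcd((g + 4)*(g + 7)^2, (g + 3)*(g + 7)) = g + 7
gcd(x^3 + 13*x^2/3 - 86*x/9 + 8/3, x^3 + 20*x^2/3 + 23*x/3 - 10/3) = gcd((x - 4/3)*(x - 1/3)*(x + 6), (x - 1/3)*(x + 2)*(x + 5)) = x - 1/3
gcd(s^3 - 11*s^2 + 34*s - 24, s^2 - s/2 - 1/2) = s - 1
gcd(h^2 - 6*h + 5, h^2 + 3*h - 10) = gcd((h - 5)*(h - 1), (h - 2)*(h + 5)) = 1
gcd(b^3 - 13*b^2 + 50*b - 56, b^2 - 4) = b - 2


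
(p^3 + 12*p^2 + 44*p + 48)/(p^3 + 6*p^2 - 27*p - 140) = (p^2 + 8*p + 12)/(p^2 + 2*p - 35)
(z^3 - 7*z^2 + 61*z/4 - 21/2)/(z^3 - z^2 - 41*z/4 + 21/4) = (2*z^2 - 7*z + 6)/(2*z^2 + 5*z - 3)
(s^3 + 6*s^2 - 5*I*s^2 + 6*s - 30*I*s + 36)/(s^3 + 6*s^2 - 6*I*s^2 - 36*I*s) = (s + I)/s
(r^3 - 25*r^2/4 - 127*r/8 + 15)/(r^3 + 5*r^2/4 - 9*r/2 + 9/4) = (r^2 - 11*r/2 - 20)/(r^2 + 2*r - 3)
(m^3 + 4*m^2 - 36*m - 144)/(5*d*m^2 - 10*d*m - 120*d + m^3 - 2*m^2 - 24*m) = (m + 6)/(5*d + m)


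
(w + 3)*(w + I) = w^2 + 3*w + I*w + 3*I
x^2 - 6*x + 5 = (x - 5)*(x - 1)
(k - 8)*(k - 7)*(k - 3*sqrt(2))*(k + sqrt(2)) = k^4 - 15*k^3 - 2*sqrt(2)*k^3 + 30*sqrt(2)*k^2 + 50*k^2 - 112*sqrt(2)*k + 90*k - 336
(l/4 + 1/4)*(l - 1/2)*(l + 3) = l^3/4 + 7*l^2/8 + l/4 - 3/8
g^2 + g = g*(g + 1)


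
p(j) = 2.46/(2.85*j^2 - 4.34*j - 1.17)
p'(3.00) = -0.24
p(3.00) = 0.21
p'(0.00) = 7.80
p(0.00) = -2.10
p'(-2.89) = 0.04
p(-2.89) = 0.07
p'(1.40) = -3.25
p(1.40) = -1.48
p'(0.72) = 0.07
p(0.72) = -0.87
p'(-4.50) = 0.01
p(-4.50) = 0.03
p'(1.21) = -1.24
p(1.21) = -1.09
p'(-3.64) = 0.02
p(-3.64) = 0.05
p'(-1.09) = 0.54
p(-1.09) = 0.35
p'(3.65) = -0.09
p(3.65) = 0.12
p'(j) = 2.46*(4.34 - 5.7*j)/(2.85*j^2 - 4.34*j - 1.17)^2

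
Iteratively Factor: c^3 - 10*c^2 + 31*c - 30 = (c - 5)*(c^2 - 5*c + 6) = (c - 5)*(c - 3)*(c - 2)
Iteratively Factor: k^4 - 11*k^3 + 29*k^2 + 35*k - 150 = (k - 5)*(k^3 - 6*k^2 - k + 30) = (k - 5)^2*(k^2 - k - 6) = (k - 5)^2*(k + 2)*(k - 3)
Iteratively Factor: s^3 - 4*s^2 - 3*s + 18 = (s + 2)*(s^2 - 6*s + 9) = (s - 3)*(s + 2)*(s - 3)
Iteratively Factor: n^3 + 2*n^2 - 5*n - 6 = (n + 3)*(n^2 - n - 2) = (n + 1)*(n + 3)*(n - 2)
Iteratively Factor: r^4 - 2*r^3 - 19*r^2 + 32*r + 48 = (r - 3)*(r^3 + r^2 - 16*r - 16) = (r - 3)*(r + 1)*(r^2 - 16) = (r - 3)*(r + 1)*(r + 4)*(r - 4)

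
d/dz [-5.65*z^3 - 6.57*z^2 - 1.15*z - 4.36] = -16.95*z^2 - 13.14*z - 1.15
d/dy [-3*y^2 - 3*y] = -6*y - 3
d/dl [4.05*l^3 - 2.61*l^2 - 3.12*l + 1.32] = 12.15*l^2 - 5.22*l - 3.12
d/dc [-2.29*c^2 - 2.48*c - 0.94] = -4.58*c - 2.48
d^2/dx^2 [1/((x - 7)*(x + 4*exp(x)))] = 2*(-2*(x - 7)^2*(x + 4*exp(x))*exp(x) + (x - 7)^2*(4*exp(x) + 1)^2 + (x - 7)*(x + 4*exp(x))*(4*exp(x) + 1) + (x + 4*exp(x))^2)/((x - 7)^3*(x + 4*exp(x))^3)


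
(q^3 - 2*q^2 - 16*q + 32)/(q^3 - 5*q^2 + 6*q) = (q^2 - 16)/(q*(q - 3))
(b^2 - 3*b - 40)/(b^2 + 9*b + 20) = (b - 8)/(b + 4)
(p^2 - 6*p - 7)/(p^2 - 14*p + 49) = (p + 1)/(p - 7)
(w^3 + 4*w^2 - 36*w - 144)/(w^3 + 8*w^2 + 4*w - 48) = (w - 6)/(w - 2)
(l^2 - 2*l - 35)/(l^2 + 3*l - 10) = (l - 7)/(l - 2)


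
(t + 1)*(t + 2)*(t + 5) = t^3 + 8*t^2 + 17*t + 10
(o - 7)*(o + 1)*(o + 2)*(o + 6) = o^4 + 2*o^3 - 43*o^2 - 128*o - 84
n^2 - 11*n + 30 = (n - 6)*(n - 5)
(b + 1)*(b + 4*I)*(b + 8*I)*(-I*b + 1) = -I*b^4 + 13*b^3 - I*b^3 + 13*b^2 + 44*I*b^2 - 32*b + 44*I*b - 32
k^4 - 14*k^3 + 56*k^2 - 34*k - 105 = (k - 7)*(k - 5)*(k - 3)*(k + 1)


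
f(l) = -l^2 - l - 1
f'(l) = -2*l - 1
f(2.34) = -8.82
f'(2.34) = -5.68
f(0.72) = -2.24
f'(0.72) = -2.44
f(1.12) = -3.37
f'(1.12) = -3.24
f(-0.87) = -0.89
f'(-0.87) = 0.74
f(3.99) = -20.91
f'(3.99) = -8.98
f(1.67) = -5.46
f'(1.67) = -4.34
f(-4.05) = -13.35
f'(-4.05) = 7.10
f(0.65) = -2.07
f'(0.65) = -2.30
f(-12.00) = -133.00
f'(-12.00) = 23.00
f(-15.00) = -211.00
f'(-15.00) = 29.00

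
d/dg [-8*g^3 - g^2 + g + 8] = -24*g^2 - 2*g + 1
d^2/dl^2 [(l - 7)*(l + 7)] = 2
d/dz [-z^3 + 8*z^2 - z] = -3*z^2 + 16*z - 1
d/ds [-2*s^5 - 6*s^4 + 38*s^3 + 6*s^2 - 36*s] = -10*s^4 - 24*s^3 + 114*s^2 + 12*s - 36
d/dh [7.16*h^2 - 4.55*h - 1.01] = 14.32*h - 4.55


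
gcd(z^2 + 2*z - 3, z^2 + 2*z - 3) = z^2 + 2*z - 3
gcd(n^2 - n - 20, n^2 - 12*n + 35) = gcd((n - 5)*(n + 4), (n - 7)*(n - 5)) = n - 5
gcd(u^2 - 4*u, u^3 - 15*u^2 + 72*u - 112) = u - 4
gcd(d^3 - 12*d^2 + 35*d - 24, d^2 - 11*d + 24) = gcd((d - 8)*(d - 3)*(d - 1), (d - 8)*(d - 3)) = d^2 - 11*d + 24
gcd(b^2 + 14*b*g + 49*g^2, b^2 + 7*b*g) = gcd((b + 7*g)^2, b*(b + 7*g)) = b + 7*g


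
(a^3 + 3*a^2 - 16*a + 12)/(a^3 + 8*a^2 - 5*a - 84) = (a^3 + 3*a^2 - 16*a + 12)/(a^3 + 8*a^2 - 5*a - 84)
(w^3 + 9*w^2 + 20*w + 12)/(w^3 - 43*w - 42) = (w + 2)/(w - 7)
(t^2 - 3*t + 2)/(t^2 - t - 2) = (t - 1)/(t + 1)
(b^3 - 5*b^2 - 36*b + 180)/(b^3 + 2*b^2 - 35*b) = (b^2 - 36)/(b*(b + 7))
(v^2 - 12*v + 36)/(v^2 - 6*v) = (v - 6)/v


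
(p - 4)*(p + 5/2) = p^2 - 3*p/2 - 10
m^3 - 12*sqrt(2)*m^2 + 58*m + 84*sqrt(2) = (m - 7*sqrt(2))*(m - 6*sqrt(2))*(m + sqrt(2))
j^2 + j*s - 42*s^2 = (j - 6*s)*(j + 7*s)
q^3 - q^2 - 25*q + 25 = (q - 5)*(q - 1)*(q + 5)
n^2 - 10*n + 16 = (n - 8)*(n - 2)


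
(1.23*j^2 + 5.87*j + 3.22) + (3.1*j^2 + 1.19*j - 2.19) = 4.33*j^2 + 7.06*j + 1.03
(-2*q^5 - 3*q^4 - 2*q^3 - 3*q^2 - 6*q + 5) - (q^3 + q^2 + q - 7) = -2*q^5 - 3*q^4 - 3*q^3 - 4*q^2 - 7*q + 12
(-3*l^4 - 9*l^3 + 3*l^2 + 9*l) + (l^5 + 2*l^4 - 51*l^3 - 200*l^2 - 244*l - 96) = l^5 - l^4 - 60*l^3 - 197*l^2 - 235*l - 96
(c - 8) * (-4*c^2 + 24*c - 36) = -4*c^3 + 56*c^2 - 228*c + 288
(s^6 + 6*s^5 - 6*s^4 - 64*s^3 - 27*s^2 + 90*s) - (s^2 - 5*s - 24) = s^6 + 6*s^5 - 6*s^4 - 64*s^3 - 28*s^2 + 95*s + 24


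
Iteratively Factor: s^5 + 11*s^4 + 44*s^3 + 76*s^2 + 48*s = (s + 2)*(s^4 + 9*s^3 + 26*s^2 + 24*s) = (s + 2)^2*(s^3 + 7*s^2 + 12*s) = (s + 2)^2*(s + 3)*(s^2 + 4*s) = s*(s + 2)^2*(s + 3)*(s + 4)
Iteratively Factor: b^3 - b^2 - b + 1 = (b + 1)*(b^2 - 2*b + 1) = (b - 1)*(b + 1)*(b - 1)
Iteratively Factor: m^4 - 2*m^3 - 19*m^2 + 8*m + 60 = (m + 3)*(m^3 - 5*m^2 - 4*m + 20) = (m - 2)*(m + 3)*(m^2 - 3*m - 10) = (m - 2)*(m + 2)*(m + 3)*(m - 5)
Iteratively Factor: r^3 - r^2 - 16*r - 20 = (r + 2)*(r^2 - 3*r - 10) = (r + 2)^2*(r - 5)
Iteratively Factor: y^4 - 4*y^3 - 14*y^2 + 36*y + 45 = (y - 3)*(y^3 - y^2 - 17*y - 15) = (y - 3)*(y + 3)*(y^2 - 4*y - 5) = (y - 5)*(y - 3)*(y + 3)*(y + 1)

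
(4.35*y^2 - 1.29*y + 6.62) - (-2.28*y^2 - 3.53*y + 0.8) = 6.63*y^2 + 2.24*y + 5.82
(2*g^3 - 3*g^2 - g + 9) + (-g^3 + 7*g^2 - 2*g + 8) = g^3 + 4*g^2 - 3*g + 17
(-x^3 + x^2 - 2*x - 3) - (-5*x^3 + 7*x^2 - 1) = 4*x^3 - 6*x^2 - 2*x - 2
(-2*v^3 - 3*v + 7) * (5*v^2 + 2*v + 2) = -10*v^5 - 4*v^4 - 19*v^3 + 29*v^2 + 8*v + 14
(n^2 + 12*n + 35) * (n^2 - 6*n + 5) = n^4 + 6*n^3 - 32*n^2 - 150*n + 175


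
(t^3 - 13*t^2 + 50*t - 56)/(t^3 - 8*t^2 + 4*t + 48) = (t^2 - 9*t + 14)/(t^2 - 4*t - 12)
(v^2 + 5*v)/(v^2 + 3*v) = (v + 5)/(v + 3)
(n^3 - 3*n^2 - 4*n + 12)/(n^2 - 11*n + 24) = (n^2 - 4)/(n - 8)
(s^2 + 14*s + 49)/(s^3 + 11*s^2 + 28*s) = (s + 7)/(s*(s + 4))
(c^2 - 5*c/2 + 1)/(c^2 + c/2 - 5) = (2*c - 1)/(2*c + 5)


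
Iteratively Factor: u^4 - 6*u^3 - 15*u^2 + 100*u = (u - 5)*(u^3 - u^2 - 20*u) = u*(u - 5)*(u^2 - u - 20) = u*(u - 5)*(u + 4)*(u - 5)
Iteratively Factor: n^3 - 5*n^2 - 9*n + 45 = (n + 3)*(n^2 - 8*n + 15) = (n - 5)*(n + 3)*(n - 3)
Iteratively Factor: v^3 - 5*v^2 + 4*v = (v - 1)*(v^2 - 4*v) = (v - 4)*(v - 1)*(v)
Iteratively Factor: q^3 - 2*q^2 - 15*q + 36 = (q + 4)*(q^2 - 6*q + 9) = (q - 3)*(q + 4)*(q - 3)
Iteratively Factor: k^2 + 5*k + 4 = (k + 4)*(k + 1)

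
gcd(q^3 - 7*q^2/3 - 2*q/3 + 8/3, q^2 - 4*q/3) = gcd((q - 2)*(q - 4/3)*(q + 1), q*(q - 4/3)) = q - 4/3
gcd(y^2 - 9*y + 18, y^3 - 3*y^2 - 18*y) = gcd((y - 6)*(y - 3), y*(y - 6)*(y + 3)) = y - 6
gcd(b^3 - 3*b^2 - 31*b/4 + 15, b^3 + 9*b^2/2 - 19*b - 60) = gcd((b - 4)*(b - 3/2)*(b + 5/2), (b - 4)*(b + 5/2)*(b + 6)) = b^2 - 3*b/2 - 10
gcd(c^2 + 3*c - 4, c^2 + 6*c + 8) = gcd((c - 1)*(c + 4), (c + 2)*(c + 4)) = c + 4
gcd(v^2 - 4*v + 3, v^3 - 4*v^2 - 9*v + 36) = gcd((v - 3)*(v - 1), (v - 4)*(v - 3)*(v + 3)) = v - 3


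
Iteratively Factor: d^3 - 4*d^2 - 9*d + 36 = (d - 3)*(d^2 - d - 12) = (d - 3)*(d + 3)*(d - 4)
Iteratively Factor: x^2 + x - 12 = (x + 4)*(x - 3)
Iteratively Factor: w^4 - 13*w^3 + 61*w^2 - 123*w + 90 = (w - 3)*(w^3 - 10*w^2 + 31*w - 30) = (w - 5)*(w - 3)*(w^2 - 5*w + 6) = (w - 5)*(w - 3)^2*(w - 2)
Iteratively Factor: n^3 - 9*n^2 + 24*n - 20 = (n - 2)*(n^2 - 7*n + 10) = (n - 5)*(n - 2)*(n - 2)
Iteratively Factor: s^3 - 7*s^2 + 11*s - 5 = (s - 1)*(s^2 - 6*s + 5) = (s - 1)^2*(s - 5)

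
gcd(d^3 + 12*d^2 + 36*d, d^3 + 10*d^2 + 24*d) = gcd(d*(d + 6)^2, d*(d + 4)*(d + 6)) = d^2 + 6*d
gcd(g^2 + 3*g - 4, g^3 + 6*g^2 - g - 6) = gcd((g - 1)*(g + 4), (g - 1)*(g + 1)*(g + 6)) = g - 1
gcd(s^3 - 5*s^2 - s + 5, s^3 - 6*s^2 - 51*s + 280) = s - 5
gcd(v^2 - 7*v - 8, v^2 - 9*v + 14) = 1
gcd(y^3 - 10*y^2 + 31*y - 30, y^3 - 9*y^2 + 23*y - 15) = y^2 - 8*y + 15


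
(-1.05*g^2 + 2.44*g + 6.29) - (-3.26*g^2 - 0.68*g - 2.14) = 2.21*g^2 + 3.12*g + 8.43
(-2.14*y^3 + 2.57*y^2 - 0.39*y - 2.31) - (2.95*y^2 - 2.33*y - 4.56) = -2.14*y^3 - 0.38*y^2 + 1.94*y + 2.25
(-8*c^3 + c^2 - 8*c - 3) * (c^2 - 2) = -8*c^5 + c^4 + 8*c^3 - 5*c^2 + 16*c + 6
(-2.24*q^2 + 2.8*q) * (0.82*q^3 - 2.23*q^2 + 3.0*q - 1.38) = -1.8368*q^5 + 7.2912*q^4 - 12.964*q^3 + 11.4912*q^2 - 3.864*q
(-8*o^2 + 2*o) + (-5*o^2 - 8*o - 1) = -13*o^2 - 6*o - 1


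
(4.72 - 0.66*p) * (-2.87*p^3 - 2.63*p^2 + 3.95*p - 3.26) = 1.8942*p^4 - 11.8106*p^3 - 15.0206*p^2 + 20.7956*p - 15.3872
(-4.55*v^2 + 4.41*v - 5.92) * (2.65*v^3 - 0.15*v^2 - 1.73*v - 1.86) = -12.0575*v^5 + 12.369*v^4 - 8.478*v^3 + 1.7217*v^2 + 2.039*v + 11.0112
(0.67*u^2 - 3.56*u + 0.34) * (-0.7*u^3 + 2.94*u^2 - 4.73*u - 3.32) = -0.469*u^5 + 4.4618*u^4 - 13.8735*u^3 + 15.614*u^2 + 10.211*u - 1.1288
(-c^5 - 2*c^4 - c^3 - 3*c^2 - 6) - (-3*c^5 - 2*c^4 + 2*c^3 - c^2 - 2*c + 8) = 2*c^5 - 3*c^3 - 2*c^2 + 2*c - 14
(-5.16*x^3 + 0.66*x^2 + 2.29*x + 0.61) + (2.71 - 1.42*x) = -5.16*x^3 + 0.66*x^2 + 0.87*x + 3.32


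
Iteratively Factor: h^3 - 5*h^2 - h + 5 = (h - 5)*(h^2 - 1) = (h - 5)*(h - 1)*(h + 1)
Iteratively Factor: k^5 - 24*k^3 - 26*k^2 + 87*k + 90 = (k + 3)*(k^4 - 3*k^3 - 15*k^2 + 19*k + 30) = (k - 2)*(k + 3)*(k^3 - k^2 - 17*k - 15) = (k - 2)*(k + 1)*(k + 3)*(k^2 - 2*k - 15) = (k - 5)*(k - 2)*(k + 1)*(k + 3)*(k + 3)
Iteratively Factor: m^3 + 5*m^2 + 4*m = (m)*(m^2 + 5*m + 4) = m*(m + 4)*(m + 1)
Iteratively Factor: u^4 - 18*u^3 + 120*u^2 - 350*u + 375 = (u - 5)*(u^3 - 13*u^2 + 55*u - 75) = (u - 5)^2*(u^2 - 8*u + 15) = (u - 5)^3*(u - 3)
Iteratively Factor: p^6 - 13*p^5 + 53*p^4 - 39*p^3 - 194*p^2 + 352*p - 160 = (p + 2)*(p^5 - 15*p^4 + 83*p^3 - 205*p^2 + 216*p - 80) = (p - 4)*(p + 2)*(p^4 - 11*p^3 + 39*p^2 - 49*p + 20) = (p - 4)^2*(p + 2)*(p^3 - 7*p^2 + 11*p - 5) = (p - 4)^2*(p - 1)*(p + 2)*(p^2 - 6*p + 5) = (p - 4)^2*(p - 1)^2*(p + 2)*(p - 5)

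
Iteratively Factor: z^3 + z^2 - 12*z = (z + 4)*(z^2 - 3*z) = (z - 3)*(z + 4)*(z)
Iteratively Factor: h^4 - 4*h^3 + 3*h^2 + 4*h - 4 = (h + 1)*(h^3 - 5*h^2 + 8*h - 4) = (h - 2)*(h + 1)*(h^2 - 3*h + 2) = (h - 2)*(h - 1)*(h + 1)*(h - 2)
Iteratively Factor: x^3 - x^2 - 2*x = (x)*(x^2 - x - 2) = x*(x + 1)*(x - 2)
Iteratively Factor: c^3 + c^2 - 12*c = (c - 3)*(c^2 + 4*c) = c*(c - 3)*(c + 4)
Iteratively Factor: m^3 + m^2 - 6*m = (m - 2)*(m^2 + 3*m) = (m - 2)*(m + 3)*(m)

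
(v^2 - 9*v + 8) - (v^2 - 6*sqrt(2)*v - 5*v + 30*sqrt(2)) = -4*v + 6*sqrt(2)*v - 30*sqrt(2) + 8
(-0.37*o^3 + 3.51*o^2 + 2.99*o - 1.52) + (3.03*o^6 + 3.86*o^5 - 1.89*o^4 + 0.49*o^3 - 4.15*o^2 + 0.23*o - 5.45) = 3.03*o^6 + 3.86*o^5 - 1.89*o^4 + 0.12*o^3 - 0.640000000000001*o^2 + 3.22*o - 6.97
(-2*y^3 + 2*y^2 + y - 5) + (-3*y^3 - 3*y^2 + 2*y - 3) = -5*y^3 - y^2 + 3*y - 8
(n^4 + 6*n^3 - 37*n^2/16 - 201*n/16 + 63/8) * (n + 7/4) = n^5 + 31*n^4/4 + 131*n^3/16 - 1063*n^2/64 - 903*n/64 + 441/32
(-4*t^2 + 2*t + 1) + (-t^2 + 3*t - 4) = -5*t^2 + 5*t - 3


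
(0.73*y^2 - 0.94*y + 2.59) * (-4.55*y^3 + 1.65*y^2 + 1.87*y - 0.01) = -3.3215*y^5 + 5.4815*y^4 - 11.9704*y^3 + 2.5084*y^2 + 4.8527*y - 0.0259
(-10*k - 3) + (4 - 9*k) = 1 - 19*k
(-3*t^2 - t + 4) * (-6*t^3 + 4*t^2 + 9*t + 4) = 18*t^5 - 6*t^4 - 55*t^3 - 5*t^2 + 32*t + 16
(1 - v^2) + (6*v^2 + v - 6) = 5*v^2 + v - 5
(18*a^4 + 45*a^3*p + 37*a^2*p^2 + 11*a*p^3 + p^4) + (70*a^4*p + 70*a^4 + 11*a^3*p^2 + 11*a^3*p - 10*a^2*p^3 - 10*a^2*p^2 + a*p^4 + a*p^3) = 70*a^4*p + 88*a^4 + 11*a^3*p^2 + 56*a^3*p - 10*a^2*p^3 + 27*a^2*p^2 + a*p^4 + 12*a*p^3 + p^4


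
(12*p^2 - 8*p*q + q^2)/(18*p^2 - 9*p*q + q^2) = (2*p - q)/(3*p - q)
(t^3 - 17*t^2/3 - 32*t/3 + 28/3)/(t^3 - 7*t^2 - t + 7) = (3*t^2 + 4*t - 4)/(3*(t^2 - 1))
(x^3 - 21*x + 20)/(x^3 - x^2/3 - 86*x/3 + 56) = 3*(x^2 + 4*x - 5)/(3*x^2 + 11*x - 42)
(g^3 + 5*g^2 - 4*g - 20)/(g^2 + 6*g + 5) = (g^2 - 4)/(g + 1)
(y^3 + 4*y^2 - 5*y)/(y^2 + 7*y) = (y^2 + 4*y - 5)/(y + 7)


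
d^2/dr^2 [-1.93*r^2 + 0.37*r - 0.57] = -3.86000000000000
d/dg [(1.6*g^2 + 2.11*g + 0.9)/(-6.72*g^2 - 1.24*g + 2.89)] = (12.1952*g^2 + 21.344*g + 7.2139)/(45.1584*g^4 + 16.6656*g^3 - 37.304*g^2 - 7.1672*g + 8.3521)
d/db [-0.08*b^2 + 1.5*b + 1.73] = 1.5 - 0.16*b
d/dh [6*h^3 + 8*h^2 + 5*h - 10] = 18*h^2 + 16*h + 5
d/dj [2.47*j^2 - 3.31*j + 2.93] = 4.94*j - 3.31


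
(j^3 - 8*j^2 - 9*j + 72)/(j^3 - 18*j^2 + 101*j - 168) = (j + 3)/(j - 7)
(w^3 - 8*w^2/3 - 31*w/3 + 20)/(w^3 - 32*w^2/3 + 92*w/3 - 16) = (3*w^2 + 4*w - 15)/(3*w^2 - 20*w + 12)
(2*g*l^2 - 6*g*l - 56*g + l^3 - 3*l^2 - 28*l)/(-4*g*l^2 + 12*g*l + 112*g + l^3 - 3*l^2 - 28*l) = (-2*g - l)/(4*g - l)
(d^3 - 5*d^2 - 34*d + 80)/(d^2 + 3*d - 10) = d - 8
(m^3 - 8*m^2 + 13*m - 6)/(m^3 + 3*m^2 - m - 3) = (m^2 - 7*m + 6)/(m^2 + 4*m + 3)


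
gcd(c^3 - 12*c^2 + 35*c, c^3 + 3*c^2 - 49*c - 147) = c - 7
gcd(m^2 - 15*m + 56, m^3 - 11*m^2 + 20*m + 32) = m - 8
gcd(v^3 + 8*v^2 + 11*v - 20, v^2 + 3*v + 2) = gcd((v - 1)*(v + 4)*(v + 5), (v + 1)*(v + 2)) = 1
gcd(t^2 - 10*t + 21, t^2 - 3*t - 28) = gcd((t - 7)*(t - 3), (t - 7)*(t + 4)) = t - 7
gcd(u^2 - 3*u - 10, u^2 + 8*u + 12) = u + 2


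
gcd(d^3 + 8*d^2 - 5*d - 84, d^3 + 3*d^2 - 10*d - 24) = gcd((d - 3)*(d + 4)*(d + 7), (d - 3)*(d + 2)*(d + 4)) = d^2 + d - 12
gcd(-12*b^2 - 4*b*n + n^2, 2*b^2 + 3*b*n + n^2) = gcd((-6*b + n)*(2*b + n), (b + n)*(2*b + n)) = 2*b + n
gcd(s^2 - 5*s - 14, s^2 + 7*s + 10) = s + 2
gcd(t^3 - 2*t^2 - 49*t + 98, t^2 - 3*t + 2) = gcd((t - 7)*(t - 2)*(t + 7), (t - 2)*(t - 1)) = t - 2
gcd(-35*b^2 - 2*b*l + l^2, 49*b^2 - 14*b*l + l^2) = 7*b - l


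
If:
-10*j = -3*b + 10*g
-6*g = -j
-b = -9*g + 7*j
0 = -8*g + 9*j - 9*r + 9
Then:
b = 0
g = 0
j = 0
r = 1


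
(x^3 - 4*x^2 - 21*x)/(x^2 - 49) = x*(x + 3)/(x + 7)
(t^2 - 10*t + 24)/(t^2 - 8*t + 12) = (t - 4)/(t - 2)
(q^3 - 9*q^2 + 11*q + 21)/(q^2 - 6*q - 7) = q - 3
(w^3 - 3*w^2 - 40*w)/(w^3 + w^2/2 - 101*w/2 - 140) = 2*w/(2*w + 7)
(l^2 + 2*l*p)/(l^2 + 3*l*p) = (l + 2*p)/(l + 3*p)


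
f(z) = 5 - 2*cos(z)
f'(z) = 2*sin(z)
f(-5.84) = 3.19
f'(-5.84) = 0.86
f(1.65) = 5.16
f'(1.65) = 1.99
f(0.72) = 3.50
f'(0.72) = 1.32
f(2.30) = 6.33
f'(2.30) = 1.49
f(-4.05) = 6.23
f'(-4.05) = 1.58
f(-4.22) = 5.95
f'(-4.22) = 1.76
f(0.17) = 3.03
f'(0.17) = 0.34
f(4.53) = 5.36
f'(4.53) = -1.97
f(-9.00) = 6.82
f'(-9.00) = -0.82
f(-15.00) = 6.52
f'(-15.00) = -1.30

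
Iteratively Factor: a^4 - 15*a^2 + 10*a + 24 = (a + 1)*(a^3 - a^2 - 14*a + 24) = (a - 2)*(a + 1)*(a^2 + a - 12) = (a - 3)*(a - 2)*(a + 1)*(a + 4)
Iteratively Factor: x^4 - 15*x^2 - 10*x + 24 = (x - 1)*(x^3 + x^2 - 14*x - 24) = (x - 1)*(x + 3)*(x^2 - 2*x - 8) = (x - 1)*(x + 2)*(x + 3)*(x - 4)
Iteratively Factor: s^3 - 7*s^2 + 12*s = (s)*(s^2 - 7*s + 12) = s*(s - 4)*(s - 3)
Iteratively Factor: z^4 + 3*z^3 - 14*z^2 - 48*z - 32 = (z - 4)*(z^3 + 7*z^2 + 14*z + 8) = (z - 4)*(z + 2)*(z^2 + 5*z + 4) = (z - 4)*(z + 1)*(z + 2)*(z + 4)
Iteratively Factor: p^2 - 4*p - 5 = (p - 5)*(p + 1)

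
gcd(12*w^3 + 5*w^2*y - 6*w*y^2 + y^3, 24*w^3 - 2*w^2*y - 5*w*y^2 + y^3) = 12*w^2 - 7*w*y + y^2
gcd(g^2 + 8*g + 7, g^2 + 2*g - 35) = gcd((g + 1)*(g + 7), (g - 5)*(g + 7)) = g + 7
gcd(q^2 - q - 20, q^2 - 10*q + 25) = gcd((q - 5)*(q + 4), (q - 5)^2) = q - 5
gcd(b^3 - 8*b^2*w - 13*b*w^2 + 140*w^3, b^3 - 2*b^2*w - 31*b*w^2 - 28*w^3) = -b^2 + 3*b*w + 28*w^2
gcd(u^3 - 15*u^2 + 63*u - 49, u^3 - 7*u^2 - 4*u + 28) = u - 7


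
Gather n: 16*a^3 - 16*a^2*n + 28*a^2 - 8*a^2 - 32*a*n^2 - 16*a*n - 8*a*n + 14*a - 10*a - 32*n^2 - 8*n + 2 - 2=16*a^3 + 20*a^2 + 4*a + n^2*(-32*a - 32) + n*(-16*a^2 - 24*a - 8)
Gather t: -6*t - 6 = -6*t - 6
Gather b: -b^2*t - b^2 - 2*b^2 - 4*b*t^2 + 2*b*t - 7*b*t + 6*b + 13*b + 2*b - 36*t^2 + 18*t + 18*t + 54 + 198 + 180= b^2*(-t - 3) + b*(-4*t^2 - 5*t + 21) - 36*t^2 + 36*t + 432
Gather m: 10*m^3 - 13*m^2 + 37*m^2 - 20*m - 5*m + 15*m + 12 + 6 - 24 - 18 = 10*m^3 + 24*m^2 - 10*m - 24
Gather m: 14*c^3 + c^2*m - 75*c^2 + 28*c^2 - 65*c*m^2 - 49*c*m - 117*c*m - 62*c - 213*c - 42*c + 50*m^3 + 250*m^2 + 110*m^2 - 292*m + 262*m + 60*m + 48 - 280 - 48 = 14*c^3 - 47*c^2 - 317*c + 50*m^3 + m^2*(360 - 65*c) + m*(c^2 - 166*c + 30) - 280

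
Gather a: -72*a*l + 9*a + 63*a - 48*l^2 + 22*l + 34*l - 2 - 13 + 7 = a*(72 - 72*l) - 48*l^2 + 56*l - 8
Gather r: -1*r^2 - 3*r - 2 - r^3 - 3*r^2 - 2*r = -r^3 - 4*r^2 - 5*r - 2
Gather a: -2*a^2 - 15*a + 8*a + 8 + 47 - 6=-2*a^2 - 7*a + 49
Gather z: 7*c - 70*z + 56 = 7*c - 70*z + 56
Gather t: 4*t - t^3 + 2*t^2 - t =-t^3 + 2*t^2 + 3*t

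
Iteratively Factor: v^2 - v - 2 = (v - 2)*(v + 1)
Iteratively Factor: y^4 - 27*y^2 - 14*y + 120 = (y + 4)*(y^3 - 4*y^2 - 11*y + 30) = (y - 2)*(y + 4)*(y^2 - 2*y - 15) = (y - 2)*(y + 3)*(y + 4)*(y - 5)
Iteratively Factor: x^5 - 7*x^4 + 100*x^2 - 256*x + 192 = (x - 3)*(x^4 - 4*x^3 - 12*x^2 + 64*x - 64) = (x - 4)*(x - 3)*(x^3 - 12*x + 16) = (x - 4)*(x - 3)*(x - 2)*(x^2 + 2*x - 8) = (x - 4)*(x - 3)*(x - 2)*(x + 4)*(x - 2)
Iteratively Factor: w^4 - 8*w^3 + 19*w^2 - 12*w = (w)*(w^3 - 8*w^2 + 19*w - 12) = w*(w - 3)*(w^2 - 5*w + 4) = w*(w - 4)*(w - 3)*(w - 1)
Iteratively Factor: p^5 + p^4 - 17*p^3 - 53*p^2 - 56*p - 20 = (p + 1)*(p^4 - 17*p^2 - 36*p - 20) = (p - 5)*(p + 1)*(p^3 + 5*p^2 + 8*p + 4) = (p - 5)*(p + 1)*(p + 2)*(p^2 + 3*p + 2) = (p - 5)*(p + 1)*(p + 2)^2*(p + 1)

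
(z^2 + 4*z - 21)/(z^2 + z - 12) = (z + 7)/(z + 4)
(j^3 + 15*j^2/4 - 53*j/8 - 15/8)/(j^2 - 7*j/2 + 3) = (4*j^2 + 21*j + 5)/(4*(j - 2))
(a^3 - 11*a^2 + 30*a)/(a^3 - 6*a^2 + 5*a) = (a - 6)/(a - 1)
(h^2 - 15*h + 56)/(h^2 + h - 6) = (h^2 - 15*h + 56)/(h^2 + h - 6)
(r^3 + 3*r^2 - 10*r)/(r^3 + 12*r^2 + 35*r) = (r - 2)/(r + 7)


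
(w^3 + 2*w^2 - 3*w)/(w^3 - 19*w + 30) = w*(w^2 + 2*w - 3)/(w^3 - 19*w + 30)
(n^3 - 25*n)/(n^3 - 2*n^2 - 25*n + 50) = n/(n - 2)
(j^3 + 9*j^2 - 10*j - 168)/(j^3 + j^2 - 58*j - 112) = (j^2 + 2*j - 24)/(j^2 - 6*j - 16)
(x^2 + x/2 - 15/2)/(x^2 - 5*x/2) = (x + 3)/x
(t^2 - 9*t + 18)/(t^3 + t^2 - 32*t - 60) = (t - 3)/(t^2 + 7*t + 10)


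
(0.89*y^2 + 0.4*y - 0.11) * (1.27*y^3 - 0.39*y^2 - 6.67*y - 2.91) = 1.1303*y^5 + 0.1609*y^4 - 6.232*y^3 - 5.215*y^2 - 0.4303*y + 0.3201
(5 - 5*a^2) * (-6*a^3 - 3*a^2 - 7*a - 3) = 30*a^5 + 15*a^4 + 5*a^3 - 35*a - 15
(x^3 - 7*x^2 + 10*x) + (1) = x^3 - 7*x^2 + 10*x + 1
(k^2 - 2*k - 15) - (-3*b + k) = 3*b + k^2 - 3*k - 15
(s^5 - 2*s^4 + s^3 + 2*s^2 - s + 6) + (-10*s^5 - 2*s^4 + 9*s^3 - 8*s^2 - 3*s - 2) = -9*s^5 - 4*s^4 + 10*s^3 - 6*s^2 - 4*s + 4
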